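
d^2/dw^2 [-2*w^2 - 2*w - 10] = -4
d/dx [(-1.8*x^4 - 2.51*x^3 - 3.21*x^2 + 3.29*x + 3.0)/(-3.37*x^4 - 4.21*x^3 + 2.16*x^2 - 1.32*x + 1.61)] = (-0.880699999999997*x^6 - 29.4114*x^5 + 21.4542*x^4 + 63.1762*x^3 + 22.8975*x^2 - 23.2962*x + 9.2569)/(11.3569*x^8 + 28.3754*x^7 + 3.1657*x^6 - 9.2904*x^5 + 4.9286*x^4 - 19.2586*x^3 + 8.6976*x^2 - 4.2504*x + 2.5921)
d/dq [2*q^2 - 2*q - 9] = 4*q - 2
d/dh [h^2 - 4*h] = 2*h - 4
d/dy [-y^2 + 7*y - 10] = 7 - 2*y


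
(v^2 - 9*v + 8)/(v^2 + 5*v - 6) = (v - 8)/(v + 6)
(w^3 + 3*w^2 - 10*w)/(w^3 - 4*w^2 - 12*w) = (-w^2 - 3*w + 10)/(-w^2 + 4*w + 12)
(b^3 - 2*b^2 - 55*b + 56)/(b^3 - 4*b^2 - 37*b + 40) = (b + 7)/(b + 5)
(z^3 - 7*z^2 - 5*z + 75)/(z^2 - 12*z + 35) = (z^2 - 2*z - 15)/(z - 7)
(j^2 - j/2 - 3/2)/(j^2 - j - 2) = (j - 3/2)/(j - 2)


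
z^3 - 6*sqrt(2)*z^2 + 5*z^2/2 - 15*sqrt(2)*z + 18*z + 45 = (z + 5/2)*(z - 3*sqrt(2))^2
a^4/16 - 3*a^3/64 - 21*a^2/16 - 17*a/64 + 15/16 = (a/4 + 1/4)*(a/4 + 1)*(a - 5)*(a - 3/4)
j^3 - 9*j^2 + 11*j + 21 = (j - 7)*(j - 3)*(j + 1)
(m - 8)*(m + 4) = m^2 - 4*m - 32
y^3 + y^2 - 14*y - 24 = (y - 4)*(y + 2)*(y + 3)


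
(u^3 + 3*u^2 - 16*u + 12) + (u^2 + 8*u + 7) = u^3 + 4*u^2 - 8*u + 19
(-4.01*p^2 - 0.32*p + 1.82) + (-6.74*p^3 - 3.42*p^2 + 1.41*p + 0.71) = -6.74*p^3 - 7.43*p^2 + 1.09*p + 2.53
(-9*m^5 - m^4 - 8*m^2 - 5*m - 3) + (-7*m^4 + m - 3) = -9*m^5 - 8*m^4 - 8*m^2 - 4*m - 6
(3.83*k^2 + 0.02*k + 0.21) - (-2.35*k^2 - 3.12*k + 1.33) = 6.18*k^2 + 3.14*k - 1.12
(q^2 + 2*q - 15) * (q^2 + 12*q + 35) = q^4 + 14*q^3 + 44*q^2 - 110*q - 525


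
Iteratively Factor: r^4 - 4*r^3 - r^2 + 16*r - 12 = (r - 2)*(r^3 - 2*r^2 - 5*r + 6) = (r - 2)*(r - 1)*(r^2 - r - 6) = (r - 2)*(r - 1)*(r + 2)*(r - 3)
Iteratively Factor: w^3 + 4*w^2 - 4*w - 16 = (w + 2)*(w^2 + 2*w - 8) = (w + 2)*(w + 4)*(w - 2)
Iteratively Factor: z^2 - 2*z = (z)*(z - 2)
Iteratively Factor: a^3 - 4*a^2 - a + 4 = (a - 4)*(a^2 - 1) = (a - 4)*(a - 1)*(a + 1)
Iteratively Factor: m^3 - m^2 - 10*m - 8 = (m + 2)*(m^2 - 3*m - 4) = (m - 4)*(m + 2)*(m + 1)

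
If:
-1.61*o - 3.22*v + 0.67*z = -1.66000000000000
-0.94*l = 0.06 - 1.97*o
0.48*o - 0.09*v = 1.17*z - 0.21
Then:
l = 4.74527176272914*z - 0.71691366648417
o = 2.2642413487134*z - 0.311623779946761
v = 0.67133984028394 - 0.924046140195208*z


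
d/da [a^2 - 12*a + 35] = 2*a - 12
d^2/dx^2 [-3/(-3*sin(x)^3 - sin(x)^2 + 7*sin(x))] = 3*(-81*sin(x)^3 - 33*sin(x)^2 + 146*sin(x) + 69 - 169/sin(x) - 42/sin(x)^2 + 98/sin(x)^3)/(3*sin(x)^2 + sin(x) - 7)^3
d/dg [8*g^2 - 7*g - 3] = 16*g - 7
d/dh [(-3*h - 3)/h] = 3/h^2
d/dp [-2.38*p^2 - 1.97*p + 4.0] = -4.76*p - 1.97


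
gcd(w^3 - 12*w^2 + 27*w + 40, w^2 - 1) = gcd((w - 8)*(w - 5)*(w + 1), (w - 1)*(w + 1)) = w + 1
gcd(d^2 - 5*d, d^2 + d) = d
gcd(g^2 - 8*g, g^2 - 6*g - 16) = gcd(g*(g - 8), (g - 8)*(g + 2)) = g - 8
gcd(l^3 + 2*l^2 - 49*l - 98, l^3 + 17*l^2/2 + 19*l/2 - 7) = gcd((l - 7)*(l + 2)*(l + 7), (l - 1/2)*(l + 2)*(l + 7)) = l^2 + 9*l + 14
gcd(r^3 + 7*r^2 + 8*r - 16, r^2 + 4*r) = r + 4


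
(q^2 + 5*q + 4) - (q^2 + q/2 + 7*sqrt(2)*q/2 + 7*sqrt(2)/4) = -7*sqrt(2)*q/2 + 9*q/2 - 7*sqrt(2)/4 + 4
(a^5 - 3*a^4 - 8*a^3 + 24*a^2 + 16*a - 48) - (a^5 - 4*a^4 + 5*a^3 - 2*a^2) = a^4 - 13*a^3 + 26*a^2 + 16*a - 48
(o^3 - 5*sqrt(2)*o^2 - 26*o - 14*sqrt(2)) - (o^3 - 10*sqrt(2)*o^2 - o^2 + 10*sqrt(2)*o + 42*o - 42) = o^2 + 5*sqrt(2)*o^2 - 68*o - 10*sqrt(2)*o - 14*sqrt(2) + 42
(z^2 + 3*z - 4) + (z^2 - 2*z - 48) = 2*z^2 + z - 52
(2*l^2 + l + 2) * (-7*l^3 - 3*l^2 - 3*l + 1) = -14*l^5 - 13*l^4 - 23*l^3 - 7*l^2 - 5*l + 2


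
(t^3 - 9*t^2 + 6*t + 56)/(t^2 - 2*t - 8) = t - 7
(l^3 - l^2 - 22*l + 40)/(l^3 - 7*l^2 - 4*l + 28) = (l^2 + l - 20)/(l^2 - 5*l - 14)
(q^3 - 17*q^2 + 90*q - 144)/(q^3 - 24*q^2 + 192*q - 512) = (q^2 - 9*q + 18)/(q^2 - 16*q + 64)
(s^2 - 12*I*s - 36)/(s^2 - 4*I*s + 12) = (s - 6*I)/(s + 2*I)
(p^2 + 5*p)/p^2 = (p + 5)/p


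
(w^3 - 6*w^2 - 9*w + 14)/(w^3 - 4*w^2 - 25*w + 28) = (w + 2)/(w + 4)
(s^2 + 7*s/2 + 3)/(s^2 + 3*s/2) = (s + 2)/s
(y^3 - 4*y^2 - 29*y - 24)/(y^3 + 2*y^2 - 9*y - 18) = (y^2 - 7*y - 8)/(y^2 - y - 6)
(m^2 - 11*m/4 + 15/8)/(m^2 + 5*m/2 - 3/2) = (8*m^2 - 22*m + 15)/(4*(2*m^2 + 5*m - 3))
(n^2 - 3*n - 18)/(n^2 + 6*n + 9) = (n - 6)/(n + 3)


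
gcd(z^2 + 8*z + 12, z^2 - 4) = z + 2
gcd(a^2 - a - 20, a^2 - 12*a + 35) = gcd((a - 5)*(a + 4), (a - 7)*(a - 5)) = a - 5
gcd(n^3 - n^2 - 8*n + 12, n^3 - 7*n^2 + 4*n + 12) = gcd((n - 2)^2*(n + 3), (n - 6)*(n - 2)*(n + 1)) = n - 2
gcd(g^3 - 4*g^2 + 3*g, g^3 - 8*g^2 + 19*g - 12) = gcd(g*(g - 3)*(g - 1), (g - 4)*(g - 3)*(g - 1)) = g^2 - 4*g + 3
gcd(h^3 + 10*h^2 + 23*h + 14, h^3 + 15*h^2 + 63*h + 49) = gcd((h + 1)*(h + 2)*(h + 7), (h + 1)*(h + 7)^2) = h^2 + 8*h + 7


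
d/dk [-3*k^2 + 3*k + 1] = 3 - 6*k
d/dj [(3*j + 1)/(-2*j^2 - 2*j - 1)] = (6*j^2 + 4*j - 1)/(4*j^4 + 8*j^3 + 8*j^2 + 4*j + 1)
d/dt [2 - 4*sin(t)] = -4*cos(t)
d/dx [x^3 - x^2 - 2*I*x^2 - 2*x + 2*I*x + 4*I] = 3*x^2 - 2*x - 4*I*x - 2 + 2*I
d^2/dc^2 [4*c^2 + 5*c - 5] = 8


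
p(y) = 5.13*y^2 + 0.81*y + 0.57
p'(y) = 10.26*y + 0.81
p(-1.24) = 7.45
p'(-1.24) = -11.91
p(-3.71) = 68.17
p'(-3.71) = -37.25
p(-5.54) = 153.53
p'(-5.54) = -56.03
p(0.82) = 4.68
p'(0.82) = 9.22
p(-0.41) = 1.10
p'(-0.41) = -3.40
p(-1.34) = 8.70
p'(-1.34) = -12.94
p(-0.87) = 3.75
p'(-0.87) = -8.12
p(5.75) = 174.84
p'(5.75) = 59.80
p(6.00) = 190.11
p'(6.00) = 62.37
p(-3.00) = 44.31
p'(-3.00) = -29.97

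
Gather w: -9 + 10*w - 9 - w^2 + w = -w^2 + 11*w - 18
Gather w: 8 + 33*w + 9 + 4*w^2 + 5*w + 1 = 4*w^2 + 38*w + 18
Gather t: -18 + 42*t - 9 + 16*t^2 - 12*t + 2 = 16*t^2 + 30*t - 25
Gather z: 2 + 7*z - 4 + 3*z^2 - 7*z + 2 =3*z^2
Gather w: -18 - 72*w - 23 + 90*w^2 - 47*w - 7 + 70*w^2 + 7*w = 160*w^2 - 112*w - 48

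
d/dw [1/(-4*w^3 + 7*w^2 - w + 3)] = (12*w^2 - 14*w + 1)/(4*w^3 - 7*w^2 + w - 3)^2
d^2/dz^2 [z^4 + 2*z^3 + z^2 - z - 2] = 12*z^2 + 12*z + 2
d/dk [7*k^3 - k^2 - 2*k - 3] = 21*k^2 - 2*k - 2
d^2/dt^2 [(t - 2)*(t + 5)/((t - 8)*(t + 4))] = 2*(7*t^3 + 66*t^2 + 408*t + 160)/(t^6 - 12*t^5 - 48*t^4 + 704*t^3 + 1536*t^2 - 12288*t - 32768)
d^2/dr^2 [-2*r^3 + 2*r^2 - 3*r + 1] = 4 - 12*r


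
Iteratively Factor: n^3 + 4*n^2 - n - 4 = (n + 4)*(n^2 - 1) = (n + 1)*(n + 4)*(n - 1)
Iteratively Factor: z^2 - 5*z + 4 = (z - 4)*(z - 1)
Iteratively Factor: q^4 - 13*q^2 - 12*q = (q + 3)*(q^3 - 3*q^2 - 4*q) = (q - 4)*(q + 3)*(q^2 + q) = q*(q - 4)*(q + 3)*(q + 1)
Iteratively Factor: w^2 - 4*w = (w - 4)*(w)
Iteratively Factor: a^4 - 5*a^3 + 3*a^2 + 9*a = (a - 3)*(a^3 - 2*a^2 - 3*a) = (a - 3)^2*(a^2 + a) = a*(a - 3)^2*(a + 1)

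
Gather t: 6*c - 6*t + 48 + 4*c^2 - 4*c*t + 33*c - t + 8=4*c^2 + 39*c + t*(-4*c - 7) + 56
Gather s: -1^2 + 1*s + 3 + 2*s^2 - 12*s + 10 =2*s^2 - 11*s + 12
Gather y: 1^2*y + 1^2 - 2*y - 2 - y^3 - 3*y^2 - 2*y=-y^3 - 3*y^2 - 3*y - 1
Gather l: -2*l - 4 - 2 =-2*l - 6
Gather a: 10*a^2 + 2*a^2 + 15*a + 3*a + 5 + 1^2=12*a^2 + 18*a + 6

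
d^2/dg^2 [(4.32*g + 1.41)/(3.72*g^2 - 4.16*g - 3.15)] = ((25.452 - 96.4224*g)*(-3.72*g^2 + 4.16*g + 3.15) - (4.32*g + 1.41)*(7.44*g - 4.16)*(14.88*g - 8.32))/(-3.72*g^2 + 4.16*g + 3.15)^3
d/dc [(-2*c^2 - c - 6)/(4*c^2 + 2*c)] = 3*(4*c + 1)/(c^2*(4*c^2 + 4*c + 1))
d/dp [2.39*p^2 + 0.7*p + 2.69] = 4.78*p + 0.7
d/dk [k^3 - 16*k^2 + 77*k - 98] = 3*k^2 - 32*k + 77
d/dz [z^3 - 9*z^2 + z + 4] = 3*z^2 - 18*z + 1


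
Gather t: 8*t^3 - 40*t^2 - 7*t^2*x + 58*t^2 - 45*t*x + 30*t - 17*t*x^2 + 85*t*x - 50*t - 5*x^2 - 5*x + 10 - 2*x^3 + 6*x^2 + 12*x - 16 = 8*t^3 + t^2*(18 - 7*x) + t*(-17*x^2 + 40*x - 20) - 2*x^3 + x^2 + 7*x - 6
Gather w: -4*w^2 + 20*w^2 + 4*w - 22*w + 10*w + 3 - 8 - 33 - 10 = 16*w^2 - 8*w - 48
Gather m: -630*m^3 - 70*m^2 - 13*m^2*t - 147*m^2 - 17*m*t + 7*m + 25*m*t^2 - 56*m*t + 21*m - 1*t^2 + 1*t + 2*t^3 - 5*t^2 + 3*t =-630*m^3 + m^2*(-13*t - 217) + m*(25*t^2 - 73*t + 28) + 2*t^3 - 6*t^2 + 4*t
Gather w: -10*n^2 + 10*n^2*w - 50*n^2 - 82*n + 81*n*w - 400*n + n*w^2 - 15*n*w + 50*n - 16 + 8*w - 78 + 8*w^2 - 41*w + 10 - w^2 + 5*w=-60*n^2 - 432*n + w^2*(n + 7) + w*(10*n^2 + 66*n - 28) - 84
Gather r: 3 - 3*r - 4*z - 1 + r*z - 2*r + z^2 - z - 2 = r*(z - 5) + z^2 - 5*z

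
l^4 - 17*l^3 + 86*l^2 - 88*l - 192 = (l - 8)*(l - 6)*(l - 4)*(l + 1)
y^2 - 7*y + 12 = (y - 4)*(y - 3)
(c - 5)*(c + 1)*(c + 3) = c^3 - c^2 - 17*c - 15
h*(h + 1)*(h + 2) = h^3 + 3*h^2 + 2*h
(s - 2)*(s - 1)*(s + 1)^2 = s^4 - s^3 - 3*s^2 + s + 2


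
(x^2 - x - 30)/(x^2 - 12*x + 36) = (x + 5)/(x - 6)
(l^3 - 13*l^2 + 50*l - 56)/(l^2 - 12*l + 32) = (l^2 - 9*l + 14)/(l - 8)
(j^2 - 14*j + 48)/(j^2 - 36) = (j - 8)/(j + 6)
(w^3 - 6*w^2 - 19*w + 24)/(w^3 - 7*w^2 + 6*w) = (w^2 - 5*w - 24)/(w*(w - 6))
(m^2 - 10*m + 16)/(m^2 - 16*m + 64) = (m - 2)/(m - 8)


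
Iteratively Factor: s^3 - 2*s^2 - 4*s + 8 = (s - 2)*(s^2 - 4) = (s - 2)^2*(s + 2)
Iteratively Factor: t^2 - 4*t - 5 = (t + 1)*(t - 5)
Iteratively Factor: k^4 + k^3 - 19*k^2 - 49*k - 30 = (k + 2)*(k^3 - k^2 - 17*k - 15) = (k - 5)*(k + 2)*(k^2 + 4*k + 3) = (k - 5)*(k + 1)*(k + 2)*(k + 3)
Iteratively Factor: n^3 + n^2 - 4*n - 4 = (n + 2)*(n^2 - n - 2) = (n + 1)*(n + 2)*(n - 2)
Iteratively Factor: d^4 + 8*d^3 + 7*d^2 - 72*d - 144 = (d - 3)*(d^3 + 11*d^2 + 40*d + 48) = (d - 3)*(d + 4)*(d^2 + 7*d + 12) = (d - 3)*(d + 4)^2*(d + 3)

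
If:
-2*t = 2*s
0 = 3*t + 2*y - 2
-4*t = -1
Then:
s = -1/4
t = 1/4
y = 5/8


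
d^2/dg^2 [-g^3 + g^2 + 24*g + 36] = 2 - 6*g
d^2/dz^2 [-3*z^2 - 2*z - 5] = -6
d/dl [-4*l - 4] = -4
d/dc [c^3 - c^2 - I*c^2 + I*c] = 3*c^2 - 2*c - 2*I*c + I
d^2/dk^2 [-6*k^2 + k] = -12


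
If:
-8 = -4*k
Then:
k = 2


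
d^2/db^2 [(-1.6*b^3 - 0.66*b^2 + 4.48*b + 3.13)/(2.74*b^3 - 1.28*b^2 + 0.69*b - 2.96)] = (2.8421709430404e-14*b^7 - 21.133072*b^6 + 219.954048*b^5 + 39.4790159999999*b^4 - 243.405568*b^3 + 536.900412*b^2 - 50.227488*b - 14.00291)/(20.570824*b^9 - 28.829184*b^8 + 29.00838*b^7 - 83.284448*b^6 + 69.592902*b^5 - 49.954272*b^4 + 88.034493*b^3 - 37.872312*b^2 + 18.136512*b - 25.934336)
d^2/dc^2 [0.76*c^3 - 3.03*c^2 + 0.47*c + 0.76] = 4.56*c - 6.06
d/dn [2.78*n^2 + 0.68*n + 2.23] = 5.56*n + 0.68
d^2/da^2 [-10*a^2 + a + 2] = -20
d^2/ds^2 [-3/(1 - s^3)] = 18*s*(2*s^3 + 1)/(s^3 - 1)^3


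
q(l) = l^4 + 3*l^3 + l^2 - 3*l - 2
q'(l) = 4*l^3 + 9*l^2 + 2*l - 3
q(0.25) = -2.64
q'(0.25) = -1.88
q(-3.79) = 66.74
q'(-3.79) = -99.06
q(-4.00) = 90.00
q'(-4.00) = -123.00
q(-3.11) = 20.31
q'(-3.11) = -42.49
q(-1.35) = -0.19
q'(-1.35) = 0.86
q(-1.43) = -0.26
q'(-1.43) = 0.85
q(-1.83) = -0.33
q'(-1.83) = -1.03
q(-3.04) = 17.49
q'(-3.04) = -38.28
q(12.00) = 26026.00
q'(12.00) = 8229.00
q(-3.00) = 16.00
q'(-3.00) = -36.00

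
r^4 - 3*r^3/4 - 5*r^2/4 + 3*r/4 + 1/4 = (r - 1)^2*(r + 1/4)*(r + 1)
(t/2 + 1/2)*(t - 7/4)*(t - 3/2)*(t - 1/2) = t^4/2 - 11*t^3/8 + t^2/4 + 47*t/32 - 21/32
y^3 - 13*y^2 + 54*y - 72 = (y - 6)*(y - 4)*(y - 3)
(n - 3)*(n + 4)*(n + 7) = n^3 + 8*n^2 - 5*n - 84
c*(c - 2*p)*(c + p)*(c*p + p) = c^4*p - c^3*p^2 + c^3*p - 2*c^2*p^3 - c^2*p^2 - 2*c*p^3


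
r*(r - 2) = r^2 - 2*r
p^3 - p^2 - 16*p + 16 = (p - 4)*(p - 1)*(p + 4)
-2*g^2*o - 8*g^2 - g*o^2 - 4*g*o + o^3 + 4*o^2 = (-2*g + o)*(g + o)*(o + 4)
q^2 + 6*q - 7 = (q - 1)*(q + 7)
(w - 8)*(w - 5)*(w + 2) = w^3 - 11*w^2 + 14*w + 80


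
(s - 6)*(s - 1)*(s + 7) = s^3 - 43*s + 42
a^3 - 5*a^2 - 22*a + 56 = (a - 7)*(a - 2)*(a + 4)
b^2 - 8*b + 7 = (b - 7)*(b - 1)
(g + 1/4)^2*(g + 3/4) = g^3 + 5*g^2/4 + 7*g/16 + 3/64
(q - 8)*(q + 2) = q^2 - 6*q - 16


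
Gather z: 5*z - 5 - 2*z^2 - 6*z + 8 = -2*z^2 - z + 3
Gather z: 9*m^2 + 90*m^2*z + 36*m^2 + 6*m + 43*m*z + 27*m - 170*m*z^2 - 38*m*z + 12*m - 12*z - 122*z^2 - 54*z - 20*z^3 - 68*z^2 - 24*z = 45*m^2 + 45*m - 20*z^3 + z^2*(-170*m - 190) + z*(90*m^2 + 5*m - 90)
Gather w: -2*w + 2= 2 - 2*w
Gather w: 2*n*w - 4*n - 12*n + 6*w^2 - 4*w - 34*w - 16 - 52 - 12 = -16*n + 6*w^2 + w*(2*n - 38) - 80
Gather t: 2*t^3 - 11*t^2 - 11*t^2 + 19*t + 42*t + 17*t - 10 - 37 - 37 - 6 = 2*t^3 - 22*t^2 + 78*t - 90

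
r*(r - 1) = r^2 - r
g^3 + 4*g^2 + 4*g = g*(g + 2)^2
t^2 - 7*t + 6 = (t - 6)*(t - 1)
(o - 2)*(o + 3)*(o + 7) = o^3 + 8*o^2 + o - 42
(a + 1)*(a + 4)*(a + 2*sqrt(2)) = a^3 + 2*sqrt(2)*a^2 + 5*a^2 + 4*a + 10*sqrt(2)*a + 8*sqrt(2)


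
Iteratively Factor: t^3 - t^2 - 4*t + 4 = (t + 2)*(t^2 - 3*t + 2) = (t - 2)*(t + 2)*(t - 1)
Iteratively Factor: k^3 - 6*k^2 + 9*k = (k)*(k^2 - 6*k + 9) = k*(k - 3)*(k - 3)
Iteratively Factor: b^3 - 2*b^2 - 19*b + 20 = (b + 4)*(b^2 - 6*b + 5) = (b - 1)*(b + 4)*(b - 5)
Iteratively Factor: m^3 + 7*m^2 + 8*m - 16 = (m - 1)*(m^2 + 8*m + 16) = (m - 1)*(m + 4)*(m + 4)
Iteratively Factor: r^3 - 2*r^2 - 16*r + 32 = (r - 4)*(r^2 + 2*r - 8) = (r - 4)*(r + 4)*(r - 2)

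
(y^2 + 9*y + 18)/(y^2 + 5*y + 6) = (y + 6)/(y + 2)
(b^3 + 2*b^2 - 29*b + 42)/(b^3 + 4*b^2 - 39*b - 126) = (b^2 - 5*b + 6)/(b^2 - 3*b - 18)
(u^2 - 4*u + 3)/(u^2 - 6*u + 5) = (u - 3)/(u - 5)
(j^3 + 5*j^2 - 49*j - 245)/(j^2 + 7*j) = j - 2 - 35/j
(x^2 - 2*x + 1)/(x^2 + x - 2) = (x - 1)/(x + 2)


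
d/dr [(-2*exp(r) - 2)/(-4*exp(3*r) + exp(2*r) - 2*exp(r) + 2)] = 2*(-2*(exp(r) + 1)*(6*exp(2*r) - exp(r) + 1) + 4*exp(3*r) - exp(2*r) + 2*exp(r) - 2)*exp(r)/(4*exp(3*r) - exp(2*r) + 2*exp(r) - 2)^2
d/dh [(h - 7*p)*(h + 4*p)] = 2*h - 3*p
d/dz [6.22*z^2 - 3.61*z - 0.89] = 12.44*z - 3.61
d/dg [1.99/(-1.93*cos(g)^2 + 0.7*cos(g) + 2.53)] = (1.393 - 7.6814*cos(g))*sin(g)/(-1.93*cos(g)^2 + 0.7*cos(g) + 2.53)^2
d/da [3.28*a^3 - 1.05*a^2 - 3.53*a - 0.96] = 9.84*a^2 - 2.1*a - 3.53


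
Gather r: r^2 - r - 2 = r^2 - r - 2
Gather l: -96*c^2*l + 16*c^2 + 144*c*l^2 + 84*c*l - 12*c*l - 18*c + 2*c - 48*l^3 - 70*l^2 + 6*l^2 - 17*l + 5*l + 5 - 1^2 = 16*c^2 - 16*c - 48*l^3 + l^2*(144*c - 64) + l*(-96*c^2 + 72*c - 12) + 4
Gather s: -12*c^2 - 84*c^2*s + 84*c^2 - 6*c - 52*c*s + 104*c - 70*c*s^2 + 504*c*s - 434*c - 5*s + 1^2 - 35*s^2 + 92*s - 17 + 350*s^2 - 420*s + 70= 72*c^2 - 336*c + s^2*(315 - 70*c) + s*(-84*c^2 + 452*c - 333) + 54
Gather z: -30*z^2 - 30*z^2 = -60*z^2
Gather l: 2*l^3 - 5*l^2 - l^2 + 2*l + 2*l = 2*l^3 - 6*l^2 + 4*l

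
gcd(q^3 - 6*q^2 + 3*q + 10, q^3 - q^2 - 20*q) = q - 5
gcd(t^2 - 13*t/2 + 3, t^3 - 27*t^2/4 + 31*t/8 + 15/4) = t - 6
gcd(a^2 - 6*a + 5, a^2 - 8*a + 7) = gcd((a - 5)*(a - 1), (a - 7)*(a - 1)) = a - 1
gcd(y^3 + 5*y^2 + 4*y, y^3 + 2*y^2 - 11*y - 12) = y^2 + 5*y + 4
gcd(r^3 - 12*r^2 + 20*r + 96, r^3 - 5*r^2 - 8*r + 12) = r^2 - 4*r - 12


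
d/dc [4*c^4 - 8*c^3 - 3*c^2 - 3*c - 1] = 16*c^3 - 24*c^2 - 6*c - 3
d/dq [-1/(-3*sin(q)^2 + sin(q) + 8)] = (1 - 6*sin(q))*cos(q)/(-3*sin(q)^2 + sin(q) + 8)^2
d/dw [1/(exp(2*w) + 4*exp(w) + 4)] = 2*(-exp(w) - 2)*exp(w)/(exp(2*w) + 4*exp(w) + 4)^2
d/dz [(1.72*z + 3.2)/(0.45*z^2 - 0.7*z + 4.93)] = (-0.774*z^2 - 2.88*z + 10.7196)/(0.2025*z^4 - 0.63*z^3 + 4.927*z^2 - 6.902*z + 24.3049)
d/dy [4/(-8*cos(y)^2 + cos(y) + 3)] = 4*(1 - 16*cos(y))*sin(y)/(-8*cos(y)^2 + cos(y) + 3)^2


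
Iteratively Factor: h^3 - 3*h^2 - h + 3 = (h - 3)*(h^2 - 1) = (h - 3)*(h + 1)*(h - 1)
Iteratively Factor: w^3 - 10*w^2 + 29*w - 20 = (w - 5)*(w^2 - 5*w + 4) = (w - 5)*(w - 1)*(w - 4)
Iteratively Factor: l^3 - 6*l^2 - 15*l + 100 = (l - 5)*(l^2 - l - 20) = (l - 5)^2*(l + 4)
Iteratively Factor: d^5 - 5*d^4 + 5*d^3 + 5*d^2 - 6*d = (d)*(d^4 - 5*d^3 + 5*d^2 + 5*d - 6) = d*(d - 2)*(d^3 - 3*d^2 - d + 3) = d*(d - 2)*(d + 1)*(d^2 - 4*d + 3) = d*(d - 3)*(d - 2)*(d + 1)*(d - 1)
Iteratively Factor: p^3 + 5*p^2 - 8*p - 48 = (p - 3)*(p^2 + 8*p + 16) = (p - 3)*(p + 4)*(p + 4)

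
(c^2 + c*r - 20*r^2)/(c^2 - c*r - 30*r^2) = (-c + 4*r)/(-c + 6*r)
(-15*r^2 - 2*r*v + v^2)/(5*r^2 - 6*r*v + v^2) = (-3*r - v)/(r - v)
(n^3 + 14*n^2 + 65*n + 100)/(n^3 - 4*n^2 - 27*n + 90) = (n^2 + 9*n + 20)/(n^2 - 9*n + 18)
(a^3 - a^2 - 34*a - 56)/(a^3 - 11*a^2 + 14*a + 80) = (a^2 - 3*a - 28)/(a^2 - 13*a + 40)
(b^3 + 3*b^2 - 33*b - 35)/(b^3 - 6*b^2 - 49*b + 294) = (b^2 - 4*b - 5)/(b^2 - 13*b + 42)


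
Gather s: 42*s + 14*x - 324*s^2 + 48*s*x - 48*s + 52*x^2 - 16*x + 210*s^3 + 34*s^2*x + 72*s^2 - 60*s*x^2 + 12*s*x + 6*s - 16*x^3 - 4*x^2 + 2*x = 210*s^3 + s^2*(34*x - 252) + s*(-60*x^2 + 60*x) - 16*x^3 + 48*x^2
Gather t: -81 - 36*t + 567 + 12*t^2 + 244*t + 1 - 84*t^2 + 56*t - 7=-72*t^2 + 264*t + 480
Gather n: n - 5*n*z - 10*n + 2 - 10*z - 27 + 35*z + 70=n*(-5*z - 9) + 25*z + 45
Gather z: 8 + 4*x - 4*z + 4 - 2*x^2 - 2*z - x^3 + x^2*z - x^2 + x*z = -x^3 - 3*x^2 + 4*x + z*(x^2 + x - 6) + 12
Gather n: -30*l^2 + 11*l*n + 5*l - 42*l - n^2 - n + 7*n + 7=-30*l^2 - 37*l - n^2 + n*(11*l + 6) + 7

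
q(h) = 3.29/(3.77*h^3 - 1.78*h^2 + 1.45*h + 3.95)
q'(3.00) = -0.03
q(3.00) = 0.03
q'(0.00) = -0.31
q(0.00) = 0.83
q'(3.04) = -0.03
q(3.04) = 0.03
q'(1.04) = -0.54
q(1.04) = 0.42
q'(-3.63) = -0.01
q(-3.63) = -0.02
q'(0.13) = -0.23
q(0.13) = 0.80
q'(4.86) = -0.01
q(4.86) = 0.01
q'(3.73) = -0.01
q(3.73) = 0.02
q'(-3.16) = -0.02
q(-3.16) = -0.02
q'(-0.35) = -1.43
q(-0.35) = 1.07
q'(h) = 3.29*(-11.31*h^2 + 3.56*h - 1.45)/(3.77*h^3 - 1.78*h^2 + 1.45*h + 3.95)^2 = (-37.2099*h^2 + 11.7124*h - 4.7705)/(3.77*h^3 - 1.78*h^2 + 1.45*h + 3.95)^2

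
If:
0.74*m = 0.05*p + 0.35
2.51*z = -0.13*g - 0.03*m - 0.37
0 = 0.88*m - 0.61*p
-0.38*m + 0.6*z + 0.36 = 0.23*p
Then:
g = -3.39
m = 0.52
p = 0.76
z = 0.02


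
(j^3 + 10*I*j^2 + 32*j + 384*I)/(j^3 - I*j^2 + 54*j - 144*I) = (j + 8*I)/(j - 3*I)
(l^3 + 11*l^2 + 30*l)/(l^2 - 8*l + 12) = l*(l^2 + 11*l + 30)/(l^2 - 8*l + 12)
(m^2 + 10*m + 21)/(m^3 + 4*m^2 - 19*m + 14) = (m + 3)/(m^2 - 3*m + 2)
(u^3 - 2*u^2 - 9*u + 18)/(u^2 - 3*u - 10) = (-u^3 + 2*u^2 + 9*u - 18)/(-u^2 + 3*u + 10)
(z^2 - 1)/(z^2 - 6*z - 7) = (z - 1)/(z - 7)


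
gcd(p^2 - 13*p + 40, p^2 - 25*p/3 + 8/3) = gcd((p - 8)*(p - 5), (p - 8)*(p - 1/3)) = p - 8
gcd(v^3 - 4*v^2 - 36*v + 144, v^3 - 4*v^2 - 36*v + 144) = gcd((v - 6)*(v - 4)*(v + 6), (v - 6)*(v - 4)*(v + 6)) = v^3 - 4*v^2 - 36*v + 144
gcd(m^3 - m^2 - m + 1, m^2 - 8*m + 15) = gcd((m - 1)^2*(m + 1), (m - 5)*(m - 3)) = 1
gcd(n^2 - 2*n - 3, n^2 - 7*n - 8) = n + 1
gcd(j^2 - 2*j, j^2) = j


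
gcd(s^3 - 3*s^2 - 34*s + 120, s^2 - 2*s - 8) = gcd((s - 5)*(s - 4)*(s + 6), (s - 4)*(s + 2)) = s - 4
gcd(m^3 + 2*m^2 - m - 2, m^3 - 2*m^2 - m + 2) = m^2 - 1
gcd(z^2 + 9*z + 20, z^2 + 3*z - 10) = z + 5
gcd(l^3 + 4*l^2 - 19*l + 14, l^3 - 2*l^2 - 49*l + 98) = l^2 + 5*l - 14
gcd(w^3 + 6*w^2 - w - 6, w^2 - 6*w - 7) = w + 1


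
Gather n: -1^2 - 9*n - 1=-9*n - 2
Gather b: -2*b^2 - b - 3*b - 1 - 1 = -2*b^2 - 4*b - 2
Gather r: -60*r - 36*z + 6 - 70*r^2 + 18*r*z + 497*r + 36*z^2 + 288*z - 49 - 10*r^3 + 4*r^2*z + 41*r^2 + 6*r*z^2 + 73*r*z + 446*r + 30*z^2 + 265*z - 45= -10*r^3 + r^2*(4*z - 29) + r*(6*z^2 + 91*z + 883) + 66*z^2 + 517*z - 88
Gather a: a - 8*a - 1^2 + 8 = 7 - 7*a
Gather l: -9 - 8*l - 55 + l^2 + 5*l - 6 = l^2 - 3*l - 70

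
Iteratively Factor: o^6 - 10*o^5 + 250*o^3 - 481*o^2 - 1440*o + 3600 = (o - 4)*(o^5 - 6*o^4 - 24*o^3 + 154*o^2 + 135*o - 900) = (o - 4)*(o + 3)*(o^4 - 9*o^3 + 3*o^2 + 145*o - 300) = (o - 4)*(o + 3)*(o + 4)*(o^3 - 13*o^2 + 55*o - 75) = (o - 5)*(o - 4)*(o + 3)*(o + 4)*(o^2 - 8*o + 15) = (o - 5)*(o - 4)*(o - 3)*(o + 3)*(o + 4)*(o - 5)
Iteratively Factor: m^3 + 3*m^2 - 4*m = (m)*(m^2 + 3*m - 4) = m*(m + 4)*(m - 1)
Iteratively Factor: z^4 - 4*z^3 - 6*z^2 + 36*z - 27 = (z + 3)*(z^3 - 7*z^2 + 15*z - 9) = (z - 1)*(z + 3)*(z^2 - 6*z + 9) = (z - 3)*(z - 1)*(z + 3)*(z - 3)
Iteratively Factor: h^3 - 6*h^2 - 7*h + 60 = (h - 4)*(h^2 - 2*h - 15) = (h - 5)*(h - 4)*(h + 3)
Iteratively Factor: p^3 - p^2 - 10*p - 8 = (p + 1)*(p^2 - 2*p - 8) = (p - 4)*(p + 1)*(p + 2)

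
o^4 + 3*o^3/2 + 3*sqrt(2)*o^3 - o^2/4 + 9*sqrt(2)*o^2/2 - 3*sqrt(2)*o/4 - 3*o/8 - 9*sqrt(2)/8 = (o - 1/2)*(o + 1/2)*(o + 3/2)*(o + 3*sqrt(2))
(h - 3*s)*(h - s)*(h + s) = h^3 - 3*h^2*s - h*s^2 + 3*s^3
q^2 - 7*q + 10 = (q - 5)*(q - 2)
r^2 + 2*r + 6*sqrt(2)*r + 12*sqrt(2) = (r + 2)*(r + 6*sqrt(2))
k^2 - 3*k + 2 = (k - 2)*(k - 1)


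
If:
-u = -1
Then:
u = 1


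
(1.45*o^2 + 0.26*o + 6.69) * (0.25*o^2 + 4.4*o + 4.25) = 0.3625*o^4 + 6.445*o^3 + 8.979*o^2 + 30.541*o + 28.4325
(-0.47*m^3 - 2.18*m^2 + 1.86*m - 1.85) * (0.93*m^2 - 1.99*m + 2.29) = -0.4371*m^5 - 1.0921*m^4 + 4.9917*m^3 - 10.4141*m^2 + 7.9409*m - 4.2365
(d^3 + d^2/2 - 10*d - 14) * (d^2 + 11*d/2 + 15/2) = d^5 + 6*d^4 + d^3/4 - 261*d^2/4 - 152*d - 105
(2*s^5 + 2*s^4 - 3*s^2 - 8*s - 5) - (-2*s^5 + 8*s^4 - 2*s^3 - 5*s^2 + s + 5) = 4*s^5 - 6*s^4 + 2*s^3 + 2*s^2 - 9*s - 10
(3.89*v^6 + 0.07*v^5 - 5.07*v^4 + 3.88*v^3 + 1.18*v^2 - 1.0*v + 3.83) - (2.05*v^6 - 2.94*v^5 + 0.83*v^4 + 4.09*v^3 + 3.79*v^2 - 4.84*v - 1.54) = 1.84*v^6 + 3.01*v^5 - 5.9*v^4 - 0.21*v^3 - 2.61*v^2 + 3.84*v + 5.37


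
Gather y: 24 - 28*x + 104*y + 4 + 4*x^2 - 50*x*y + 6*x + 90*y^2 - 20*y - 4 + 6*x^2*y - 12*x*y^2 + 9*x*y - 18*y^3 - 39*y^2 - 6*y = 4*x^2 - 22*x - 18*y^3 + y^2*(51 - 12*x) + y*(6*x^2 - 41*x + 78) + 24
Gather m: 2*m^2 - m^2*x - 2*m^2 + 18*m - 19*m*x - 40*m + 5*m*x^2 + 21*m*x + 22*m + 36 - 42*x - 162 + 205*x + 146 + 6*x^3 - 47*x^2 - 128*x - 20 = -m^2*x + m*(5*x^2 + 2*x) + 6*x^3 - 47*x^2 + 35*x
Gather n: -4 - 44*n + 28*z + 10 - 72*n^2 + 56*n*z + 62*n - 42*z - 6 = -72*n^2 + n*(56*z + 18) - 14*z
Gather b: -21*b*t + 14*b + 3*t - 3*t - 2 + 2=b*(14 - 21*t)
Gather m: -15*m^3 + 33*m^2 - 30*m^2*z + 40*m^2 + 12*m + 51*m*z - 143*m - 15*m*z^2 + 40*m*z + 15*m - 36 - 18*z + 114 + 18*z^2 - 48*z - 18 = -15*m^3 + m^2*(73 - 30*z) + m*(-15*z^2 + 91*z - 116) + 18*z^2 - 66*z + 60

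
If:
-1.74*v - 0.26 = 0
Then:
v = -0.15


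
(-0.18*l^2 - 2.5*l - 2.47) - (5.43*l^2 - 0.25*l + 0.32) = -5.61*l^2 - 2.25*l - 2.79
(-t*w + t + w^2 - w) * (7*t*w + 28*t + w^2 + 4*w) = -7*t^2*w^2 - 21*t^2*w + 28*t^2 + 6*t*w^3 + 18*t*w^2 - 24*t*w + w^4 + 3*w^3 - 4*w^2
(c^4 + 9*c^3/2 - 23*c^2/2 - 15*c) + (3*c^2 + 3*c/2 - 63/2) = c^4 + 9*c^3/2 - 17*c^2/2 - 27*c/2 - 63/2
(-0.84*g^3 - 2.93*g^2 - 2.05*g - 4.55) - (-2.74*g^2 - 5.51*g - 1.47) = -0.84*g^3 - 0.19*g^2 + 3.46*g - 3.08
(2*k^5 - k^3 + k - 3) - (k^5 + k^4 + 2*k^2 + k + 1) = k^5 - k^4 - k^3 - 2*k^2 - 4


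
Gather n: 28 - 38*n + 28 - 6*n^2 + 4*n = -6*n^2 - 34*n + 56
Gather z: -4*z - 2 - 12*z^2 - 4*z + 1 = -12*z^2 - 8*z - 1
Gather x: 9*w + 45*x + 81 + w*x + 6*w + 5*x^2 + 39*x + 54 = 15*w + 5*x^2 + x*(w + 84) + 135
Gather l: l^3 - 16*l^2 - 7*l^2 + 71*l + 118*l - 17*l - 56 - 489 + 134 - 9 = l^3 - 23*l^2 + 172*l - 420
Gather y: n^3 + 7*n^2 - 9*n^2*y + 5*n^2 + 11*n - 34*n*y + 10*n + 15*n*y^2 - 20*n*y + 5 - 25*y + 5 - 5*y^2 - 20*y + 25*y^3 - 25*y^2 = n^3 + 12*n^2 + 21*n + 25*y^3 + y^2*(15*n - 30) + y*(-9*n^2 - 54*n - 45) + 10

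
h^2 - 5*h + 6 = (h - 3)*(h - 2)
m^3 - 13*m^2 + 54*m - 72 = (m - 6)*(m - 4)*(m - 3)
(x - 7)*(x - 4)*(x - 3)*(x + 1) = x^4 - 13*x^3 + 47*x^2 - 23*x - 84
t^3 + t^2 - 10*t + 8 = (t - 2)*(t - 1)*(t + 4)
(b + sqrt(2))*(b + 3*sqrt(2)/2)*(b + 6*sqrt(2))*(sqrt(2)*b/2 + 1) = sqrt(2)*b^4/2 + 19*b^3/2 + 25*sqrt(2)*b^2 + 51*b + 18*sqrt(2)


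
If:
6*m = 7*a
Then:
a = 6*m/7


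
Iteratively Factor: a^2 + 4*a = (a)*(a + 4)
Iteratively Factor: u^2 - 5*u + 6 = (u - 3)*(u - 2)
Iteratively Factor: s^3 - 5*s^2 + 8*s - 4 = (s - 1)*(s^2 - 4*s + 4) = (s - 2)*(s - 1)*(s - 2)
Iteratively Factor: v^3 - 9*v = (v)*(v^2 - 9) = v*(v + 3)*(v - 3)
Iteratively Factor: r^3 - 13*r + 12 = (r + 4)*(r^2 - 4*r + 3) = (r - 1)*(r + 4)*(r - 3)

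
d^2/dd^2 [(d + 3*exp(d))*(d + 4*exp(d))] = 7*d*exp(d) + 48*exp(2*d) + 14*exp(d) + 2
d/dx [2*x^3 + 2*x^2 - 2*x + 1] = 6*x^2 + 4*x - 2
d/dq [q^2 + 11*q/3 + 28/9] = 2*q + 11/3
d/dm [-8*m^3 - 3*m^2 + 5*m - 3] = -24*m^2 - 6*m + 5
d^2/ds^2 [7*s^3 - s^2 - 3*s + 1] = 42*s - 2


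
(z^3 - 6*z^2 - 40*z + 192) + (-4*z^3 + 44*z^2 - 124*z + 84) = -3*z^3 + 38*z^2 - 164*z + 276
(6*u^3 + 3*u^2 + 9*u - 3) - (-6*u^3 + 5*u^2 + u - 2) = 12*u^3 - 2*u^2 + 8*u - 1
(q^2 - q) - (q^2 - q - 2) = 2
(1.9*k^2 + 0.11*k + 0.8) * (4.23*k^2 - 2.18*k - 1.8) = 8.037*k^4 - 3.6767*k^3 - 0.2758*k^2 - 1.942*k - 1.44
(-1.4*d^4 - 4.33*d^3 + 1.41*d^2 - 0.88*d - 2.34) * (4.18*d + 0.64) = -5.852*d^5 - 18.9954*d^4 + 3.1226*d^3 - 2.776*d^2 - 10.3444*d - 1.4976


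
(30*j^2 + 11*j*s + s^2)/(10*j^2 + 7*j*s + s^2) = (6*j + s)/(2*j + s)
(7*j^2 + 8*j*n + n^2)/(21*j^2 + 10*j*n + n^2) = (j + n)/(3*j + n)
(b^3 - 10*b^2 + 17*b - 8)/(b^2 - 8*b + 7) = (b^2 - 9*b + 8)/(b - 7)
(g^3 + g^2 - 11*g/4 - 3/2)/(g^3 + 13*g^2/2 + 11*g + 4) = (g - 3/2)/(g + 4)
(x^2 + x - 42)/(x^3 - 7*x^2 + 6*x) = (x + 7)/(x*(x - 1))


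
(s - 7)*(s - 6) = s^2 - 13*s + 42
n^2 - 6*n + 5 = (n - 5)*(n - 1)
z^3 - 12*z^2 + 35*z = z*(z - 7)*(z - 5)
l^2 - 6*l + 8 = (l - 4)*(l - 2)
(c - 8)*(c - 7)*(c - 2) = c^3 - 17*c^2 + 86*c - 112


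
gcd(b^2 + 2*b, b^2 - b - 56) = 1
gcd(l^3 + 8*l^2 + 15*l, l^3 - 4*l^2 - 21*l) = l^2 + 3*l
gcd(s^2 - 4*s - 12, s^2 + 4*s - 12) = 1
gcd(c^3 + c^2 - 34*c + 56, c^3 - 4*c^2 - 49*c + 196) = c^2 + 3*c - 28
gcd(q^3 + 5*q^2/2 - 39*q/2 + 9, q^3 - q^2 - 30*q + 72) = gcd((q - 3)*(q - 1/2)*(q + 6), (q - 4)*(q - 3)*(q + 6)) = q^2 + 3*q - 18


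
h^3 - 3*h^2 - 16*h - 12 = (h - 6)*(h + 1)*(h + 2)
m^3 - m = m*(m - 1)*(m + 1)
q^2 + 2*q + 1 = (q + 1)^2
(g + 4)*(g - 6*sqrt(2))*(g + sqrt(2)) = g^3 - 5*sqrt(2)*g^2 + 4*g^2 - 20*sqrt(2)*g - 12*g - 48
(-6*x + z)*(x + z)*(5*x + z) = -30*x^3 - 31*x^2*z + z^3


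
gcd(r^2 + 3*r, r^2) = r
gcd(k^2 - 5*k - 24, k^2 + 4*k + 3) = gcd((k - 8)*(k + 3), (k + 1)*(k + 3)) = k + 3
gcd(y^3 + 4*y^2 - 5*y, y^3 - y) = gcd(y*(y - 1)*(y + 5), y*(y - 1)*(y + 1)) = y^2 - y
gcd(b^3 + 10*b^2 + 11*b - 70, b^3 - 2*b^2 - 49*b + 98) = b^2 + 5*b - 14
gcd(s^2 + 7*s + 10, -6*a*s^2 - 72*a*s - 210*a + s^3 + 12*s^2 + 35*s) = s + 5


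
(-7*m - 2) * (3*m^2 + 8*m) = -21*m^3 - 62*m^2 - 16*m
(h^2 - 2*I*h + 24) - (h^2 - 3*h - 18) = 3*h - 2*I*h + 42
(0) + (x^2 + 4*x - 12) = x^2 + 4*x - 12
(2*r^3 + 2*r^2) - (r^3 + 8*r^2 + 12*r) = r^3 - 6*r^2 - 12*r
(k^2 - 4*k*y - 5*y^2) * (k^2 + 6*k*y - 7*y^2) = k^4 + 2*k^3*y - 36*k^2*y^2 - 2*k*y^3 + 35*y^4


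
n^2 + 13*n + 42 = (n + 6)*(n + 7)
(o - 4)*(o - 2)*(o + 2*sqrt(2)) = o^3 - 6*o^2 + 2*sqrt(2)*o^2 - 12*sqrt(2)*o + 8*o + 16*sqrt(2)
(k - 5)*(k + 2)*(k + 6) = k^3 + 3*k^2 - 28*k - 60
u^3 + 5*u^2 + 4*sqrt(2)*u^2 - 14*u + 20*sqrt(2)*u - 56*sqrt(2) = (u - 2)*(u + 7)*(u + 4*sqrt(2))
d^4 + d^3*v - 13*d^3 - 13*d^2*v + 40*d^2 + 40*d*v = d*(d - 8)*(d - 5)*(d + v)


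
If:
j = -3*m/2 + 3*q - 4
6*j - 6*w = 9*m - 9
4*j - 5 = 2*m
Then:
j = 21/8 - w/2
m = 11/4 - w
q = 43/12 - 2*w/3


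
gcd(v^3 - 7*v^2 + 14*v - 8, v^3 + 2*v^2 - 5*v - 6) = v - 2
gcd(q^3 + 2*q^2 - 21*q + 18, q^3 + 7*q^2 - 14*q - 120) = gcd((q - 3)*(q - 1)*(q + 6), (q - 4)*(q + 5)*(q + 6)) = q + 6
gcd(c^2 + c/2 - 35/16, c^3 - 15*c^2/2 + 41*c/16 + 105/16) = c - 5/4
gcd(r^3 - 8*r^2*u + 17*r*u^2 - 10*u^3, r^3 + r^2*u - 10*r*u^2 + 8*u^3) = r^2 - 3*r*u + 2*u^2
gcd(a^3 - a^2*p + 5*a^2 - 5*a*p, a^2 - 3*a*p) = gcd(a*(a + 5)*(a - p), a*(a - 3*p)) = a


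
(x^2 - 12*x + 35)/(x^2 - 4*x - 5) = (x - 7)/(x + 1)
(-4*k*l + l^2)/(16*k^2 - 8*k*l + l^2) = -l/(4*k - l)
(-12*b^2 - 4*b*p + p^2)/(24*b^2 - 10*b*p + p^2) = (2*b + p)/(-4*b + p)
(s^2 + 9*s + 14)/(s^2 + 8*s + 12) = (s + 7)/(s + 6)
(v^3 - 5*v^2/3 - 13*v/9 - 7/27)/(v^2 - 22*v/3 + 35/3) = (9*v^2 + 6*v + 1)/(9*(v - 5))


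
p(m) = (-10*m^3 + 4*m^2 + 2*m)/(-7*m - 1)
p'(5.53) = 15.02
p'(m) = (-30*m^2 + 8*m + 2)/(-7*m - 1) + 7*(-10*m^3 + 4*m^2 + 2*m)/(-7*m - 1)^2 = 2*(70*m^3 + m^2 - 4*m - 1)/(49*m^2 + 14*m + 1)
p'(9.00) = 24.94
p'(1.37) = 3.13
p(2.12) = 4.61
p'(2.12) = 5.28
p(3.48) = 14.43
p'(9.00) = 24.94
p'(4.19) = 11.19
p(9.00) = 108.56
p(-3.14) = 16.34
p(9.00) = 108.56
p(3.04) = 10.68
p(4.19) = 21.66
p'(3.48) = 9.17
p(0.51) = -0.16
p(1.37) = 1.46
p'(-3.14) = -9.75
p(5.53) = 39.23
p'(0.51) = 0.62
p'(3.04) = 7.91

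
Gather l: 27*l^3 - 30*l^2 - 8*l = 27*l^3 - 30*l^2 - 8*l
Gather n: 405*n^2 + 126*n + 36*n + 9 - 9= 405*n^2 + 162*n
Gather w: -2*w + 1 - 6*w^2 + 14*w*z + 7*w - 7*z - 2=-6*w^2 + w*(14*z + 5) - 7*z - 1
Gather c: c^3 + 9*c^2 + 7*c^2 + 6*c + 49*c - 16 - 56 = c^3 + 16*c^2 + 55*c - 72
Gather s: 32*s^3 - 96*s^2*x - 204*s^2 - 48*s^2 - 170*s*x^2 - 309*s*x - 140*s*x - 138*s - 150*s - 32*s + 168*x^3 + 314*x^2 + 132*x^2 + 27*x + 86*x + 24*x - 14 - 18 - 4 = 32*s^3 + s^2*(-96*x - 252) + s*(-170*x^2 - 449*x - 320) + 168*x^3 + 446*x^2 + 137*x - 36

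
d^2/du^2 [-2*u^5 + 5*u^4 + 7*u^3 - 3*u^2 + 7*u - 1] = -40*u^3 + 60*u^2 + 42*u - 6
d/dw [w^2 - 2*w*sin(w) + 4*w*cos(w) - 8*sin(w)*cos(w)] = -4*w*sin(w) - 2*w*cos(w) + 2*w - 2*sin(w) + 4*cos(w) - 8*cos(2*w)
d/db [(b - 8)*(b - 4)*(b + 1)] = 3*b^2 - 22*b + 20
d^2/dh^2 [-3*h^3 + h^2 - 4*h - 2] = 2 - 18*h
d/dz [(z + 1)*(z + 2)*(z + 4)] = 3*z^2 + 14*z + 14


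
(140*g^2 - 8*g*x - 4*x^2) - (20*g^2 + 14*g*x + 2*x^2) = 120*g^2 - 22*g*x - 6*x^2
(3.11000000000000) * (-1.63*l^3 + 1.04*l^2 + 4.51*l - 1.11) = -5.0693*l^3 + 3.2344*l^2 + 14.0261*l - 3.4521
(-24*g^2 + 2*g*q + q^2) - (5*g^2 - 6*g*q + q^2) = -29*g^2 + 8*g*q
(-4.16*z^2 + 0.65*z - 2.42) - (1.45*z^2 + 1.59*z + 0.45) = -5.61*z^2 - 0.94*z - 2.87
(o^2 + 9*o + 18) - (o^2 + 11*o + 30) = -2*o - 12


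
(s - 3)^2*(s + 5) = s^3 - s^2 - 21*s + 45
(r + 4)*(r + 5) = r^2 + 9*r + 20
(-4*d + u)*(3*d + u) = -12*d^2 - d*u + u^2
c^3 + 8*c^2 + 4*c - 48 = (c - 2)*(c + 4)*(c + 6)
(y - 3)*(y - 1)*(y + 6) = y^3 + 2*y^2 - 21*y + 18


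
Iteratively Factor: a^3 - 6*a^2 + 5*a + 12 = (a - 3)*(a^2 - 3*a - 4) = (a - 4)*(a - 3)*(a + 1)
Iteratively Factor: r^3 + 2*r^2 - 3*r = (r + 3)*(r^2 - r) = (r - 1)*(r + 3)*(r)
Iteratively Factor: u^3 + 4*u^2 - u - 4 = (u + 1)*(u^2 + 3*u - 4) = (u - 1)*(u + 1)*(u + 4)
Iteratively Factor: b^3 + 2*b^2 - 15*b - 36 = (b - 4)*(b^2 + 6*b + 9) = (b - 4)*(b + 3)*(b + 3)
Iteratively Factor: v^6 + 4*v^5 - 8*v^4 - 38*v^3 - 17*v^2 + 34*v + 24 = (v - 1)*(v^5 + 5*v^4 - 3*v^3 - 41*v^2 - 58*v - 24) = (v - 1)*(v + 1)*(v^4 + 4*v^3 - 7*v^2 - 34*v - 24) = (v - 1)*(v + 1)*(v + 2)*(v^3 + 2*v^2 - 11*v - 12) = (v - 1)*(v + 1)^2*(v + 2)*(v^2 + v - 12) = (v - 1)*(v + 1)^2*(v + 2)*(v + 4)*(v - 3)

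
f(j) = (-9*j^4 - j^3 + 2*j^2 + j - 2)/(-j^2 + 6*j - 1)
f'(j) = (2*j - 6)*(-9*j^4 - j^3 + 2*j^2 + j - 2)/(-j^2 + 6*j - 1)^2 + (-36*j^3 - 3*j^2 + 4*j + 1)/(-j^2 + 6*j - 1) = (18*j^5 - 161*j^4 + 24*j^3 + 16*j^2 - 8*j + 11)/(j^4 - 12*j^3 + 38*j^2 - 12*j + 1)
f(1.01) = -2.31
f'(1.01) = -6.41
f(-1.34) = 2.43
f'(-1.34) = -5.15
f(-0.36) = 0.67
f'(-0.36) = 1.11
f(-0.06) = 1.51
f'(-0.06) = 6.20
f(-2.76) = 19.49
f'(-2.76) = -19.84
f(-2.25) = 10.91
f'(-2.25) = -13.92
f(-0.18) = 1.00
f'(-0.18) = 2.83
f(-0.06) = 1.51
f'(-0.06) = 6.20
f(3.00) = -92.12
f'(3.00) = -123.25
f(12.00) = 2576.08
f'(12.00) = 222.21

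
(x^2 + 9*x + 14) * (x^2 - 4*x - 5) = x^4 + 5*x^3 - 27*x^2 - 101*x - 70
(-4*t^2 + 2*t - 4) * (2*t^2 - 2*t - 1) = -8*t^4 + 12*t^3 - 8*t^2 + 6*t + 4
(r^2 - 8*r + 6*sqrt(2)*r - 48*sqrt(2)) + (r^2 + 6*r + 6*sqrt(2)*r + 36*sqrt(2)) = 2*r^2 - 2*r + 12*sqrt(2)*r - 12*sqrt(2)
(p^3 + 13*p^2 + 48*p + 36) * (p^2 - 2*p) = p^5 + 11*p^4 + 22*p^3 - 60*p^2 - 72*p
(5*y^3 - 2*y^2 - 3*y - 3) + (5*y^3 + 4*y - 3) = 10*y^3 - 2*y^2 + y - 6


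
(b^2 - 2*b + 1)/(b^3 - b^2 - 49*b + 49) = (b - 1)/(b^2 - 49)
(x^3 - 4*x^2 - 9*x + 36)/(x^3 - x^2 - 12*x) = (x - 3)/x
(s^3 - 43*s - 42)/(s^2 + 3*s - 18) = (s^2 - 6*s - 7)/(s - 3)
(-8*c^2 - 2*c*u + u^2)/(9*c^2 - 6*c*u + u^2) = (-8*c^2 - 2*c*u + u^2)/(9*c^2 - 6*c*u + u^2)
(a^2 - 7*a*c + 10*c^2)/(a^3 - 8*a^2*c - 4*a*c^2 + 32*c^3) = (a - 5*c)/(a^2 - 6*a*c - 16*c^2)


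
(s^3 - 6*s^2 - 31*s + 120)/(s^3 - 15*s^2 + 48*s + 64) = (s^2 + 2*s - 15)/(s^2 - 7*s - 8)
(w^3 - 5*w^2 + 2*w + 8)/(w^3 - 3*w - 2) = (w - 4)/(w + 1)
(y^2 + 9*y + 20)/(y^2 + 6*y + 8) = (y + 5)/(y + 2)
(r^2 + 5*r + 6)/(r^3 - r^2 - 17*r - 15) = (r + 2)/(r^2 - 4*r - 5)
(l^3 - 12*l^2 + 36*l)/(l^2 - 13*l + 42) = l*(l - 6)/(l - 7)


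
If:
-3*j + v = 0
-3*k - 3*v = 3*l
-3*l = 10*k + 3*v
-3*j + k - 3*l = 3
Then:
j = 1/2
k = 0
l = -3/2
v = 3/2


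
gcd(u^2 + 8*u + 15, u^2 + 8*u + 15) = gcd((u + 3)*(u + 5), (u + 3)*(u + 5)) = u^2 + 8*u + 15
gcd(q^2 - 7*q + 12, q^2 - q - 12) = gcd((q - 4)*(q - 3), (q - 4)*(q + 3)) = q - 4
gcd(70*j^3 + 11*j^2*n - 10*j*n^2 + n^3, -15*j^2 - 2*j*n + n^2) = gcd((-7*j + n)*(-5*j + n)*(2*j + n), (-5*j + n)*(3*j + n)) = 5*j - n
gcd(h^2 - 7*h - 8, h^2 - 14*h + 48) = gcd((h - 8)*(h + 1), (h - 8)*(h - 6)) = h - 8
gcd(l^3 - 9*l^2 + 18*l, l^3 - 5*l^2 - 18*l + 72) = l^2 - 9*l + 18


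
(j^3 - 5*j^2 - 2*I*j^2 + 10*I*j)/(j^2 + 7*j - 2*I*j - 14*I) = j*(j - 5)/(j + 7)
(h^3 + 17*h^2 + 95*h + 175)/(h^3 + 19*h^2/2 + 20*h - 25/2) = 2*(h + 7)/(2*h - 1)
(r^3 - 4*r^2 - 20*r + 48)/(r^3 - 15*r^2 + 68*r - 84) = (r + 4)/(r - 7)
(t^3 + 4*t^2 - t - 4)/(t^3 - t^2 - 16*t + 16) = (t + 1)/(t - 4)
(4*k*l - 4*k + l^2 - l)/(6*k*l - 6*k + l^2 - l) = (4*k + l)/(6*k + l)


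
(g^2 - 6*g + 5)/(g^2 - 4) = (g^2 - 6*g + 5)/(g^2 - 4)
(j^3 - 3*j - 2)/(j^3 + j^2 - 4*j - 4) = (j + 1)/(j + 2)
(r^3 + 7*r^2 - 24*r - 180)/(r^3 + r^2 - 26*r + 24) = (r^2 + r - 30)/(r^2 - 5*r + 4)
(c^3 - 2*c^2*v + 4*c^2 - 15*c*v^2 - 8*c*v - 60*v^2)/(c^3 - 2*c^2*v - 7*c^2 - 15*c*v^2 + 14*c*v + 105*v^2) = (c + 4)/(c - 7)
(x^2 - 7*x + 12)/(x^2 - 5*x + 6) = (x - 4)/(x - 2)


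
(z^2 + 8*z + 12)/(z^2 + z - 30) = (z + 2)/(z - 5)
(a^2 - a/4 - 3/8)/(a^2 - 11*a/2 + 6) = (8*a^2 - 2*a - 3)/(4*(2*a^2 - 11*a + 12))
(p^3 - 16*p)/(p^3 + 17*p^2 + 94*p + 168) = p*(p - 4)/(p^2 + 13*p + 42)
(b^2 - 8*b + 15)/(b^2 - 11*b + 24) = (b - 5)/(b - 8)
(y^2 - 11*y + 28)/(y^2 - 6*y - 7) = (y - 4)/(y + 1)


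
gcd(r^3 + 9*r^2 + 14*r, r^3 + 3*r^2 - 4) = r + 2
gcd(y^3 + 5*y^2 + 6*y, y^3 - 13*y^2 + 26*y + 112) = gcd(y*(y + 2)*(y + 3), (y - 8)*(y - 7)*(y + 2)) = y + 2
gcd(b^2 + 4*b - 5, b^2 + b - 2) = b - 1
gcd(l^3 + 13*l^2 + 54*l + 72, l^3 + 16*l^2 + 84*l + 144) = l^2 + 10*l + 24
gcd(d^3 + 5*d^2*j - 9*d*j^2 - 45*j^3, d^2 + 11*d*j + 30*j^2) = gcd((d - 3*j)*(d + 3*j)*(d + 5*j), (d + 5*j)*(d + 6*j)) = d + 5*j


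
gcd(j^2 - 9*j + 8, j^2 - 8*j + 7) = j - 1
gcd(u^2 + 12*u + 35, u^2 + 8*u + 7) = u + 7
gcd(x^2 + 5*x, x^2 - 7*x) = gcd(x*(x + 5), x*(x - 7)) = x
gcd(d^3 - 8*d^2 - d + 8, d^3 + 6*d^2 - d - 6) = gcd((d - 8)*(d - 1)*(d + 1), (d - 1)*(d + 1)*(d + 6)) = d^2 - 1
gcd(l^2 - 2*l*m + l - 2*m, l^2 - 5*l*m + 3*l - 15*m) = 1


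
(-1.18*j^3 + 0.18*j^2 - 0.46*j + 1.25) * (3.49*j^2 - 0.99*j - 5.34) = -4.1182*j^5 + 1.7964*j^4 + 4.5176*j^3 + 3.8567*j^2 + 1.2189*j - 6.675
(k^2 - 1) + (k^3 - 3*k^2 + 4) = k^3 - 2*k^2 + 3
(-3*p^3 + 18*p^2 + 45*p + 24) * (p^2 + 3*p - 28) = -3*p^5 + 9*p^4 + 183*p^3 - 345*p^2 - 1188*p - 672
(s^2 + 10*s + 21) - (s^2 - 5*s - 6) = 15*s + 27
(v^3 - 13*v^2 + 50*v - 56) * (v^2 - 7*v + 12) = v^5 - 20*v^4 + 153*v^3 - 562*v^2 + 992*v - 672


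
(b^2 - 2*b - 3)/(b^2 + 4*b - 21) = (b + 1)/(b + 7)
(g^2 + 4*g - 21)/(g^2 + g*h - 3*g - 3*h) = (g + 7)/(g + h)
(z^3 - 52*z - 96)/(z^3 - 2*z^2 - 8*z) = (z^2 - 2*z - 48)/(z*(z - 4))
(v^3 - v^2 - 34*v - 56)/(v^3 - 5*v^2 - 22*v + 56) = (v + 2)/(v - 2)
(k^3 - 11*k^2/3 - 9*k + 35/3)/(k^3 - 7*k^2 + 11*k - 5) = (k + 7/3)/(k - 1)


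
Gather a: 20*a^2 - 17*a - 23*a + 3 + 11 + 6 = 20*a^2 - 40*a + 20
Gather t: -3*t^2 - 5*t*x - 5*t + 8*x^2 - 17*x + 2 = -3*t^2 + t*(-5*x - 5) + 8*x^2 - 17*x + 2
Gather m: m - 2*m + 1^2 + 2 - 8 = -m - 5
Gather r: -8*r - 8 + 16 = 8 - 8*r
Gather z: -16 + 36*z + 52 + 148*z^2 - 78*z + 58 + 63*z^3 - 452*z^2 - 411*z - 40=63*z^3 - 304*z^2 - 453*z + 54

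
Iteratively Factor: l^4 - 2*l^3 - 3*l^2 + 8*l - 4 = (l - 1)*(l^3 - l^2 - 4*l + 4) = (l - 2)*(l - 1)*(l^2 + l - 2) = (l - 2)*(l - 1)*(l + 2)*(l - 1)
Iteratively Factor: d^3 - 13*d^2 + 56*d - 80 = (d - 4)*(d^2 - 9*d + 20) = (d - 4)^2*(d - 5)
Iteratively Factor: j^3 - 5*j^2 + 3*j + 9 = (j - 3)*(j^2 - 2*j - 3) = (j - 3)*(j + 1)*(j - 3)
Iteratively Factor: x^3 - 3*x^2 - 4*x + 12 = (x - 3)*(x^2 - 4) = (x - 3)*(x + 2)*(x - 2)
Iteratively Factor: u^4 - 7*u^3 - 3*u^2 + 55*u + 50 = (u - 5)*(u^3 - 2*u^2 - 13*u - 10) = (u - 5)*(u + 2)*(u^2 - 4*u - 5) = (u - 5)*(u + 1)*(u + 2)*(u - 5)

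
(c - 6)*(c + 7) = c^2 + c - 42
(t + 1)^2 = t^2 + 2*t + 1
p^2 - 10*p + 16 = (p - 8)*(p - 2)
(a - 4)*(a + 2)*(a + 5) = a^3 + 3*a^2 - 18*a - 40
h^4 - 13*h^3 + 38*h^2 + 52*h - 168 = (h - 7)*(h - 6)*(h - 2)*(h + 2)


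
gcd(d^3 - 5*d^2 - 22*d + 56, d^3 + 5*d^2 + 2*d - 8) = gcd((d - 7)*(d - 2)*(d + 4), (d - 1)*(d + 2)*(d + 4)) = d + 4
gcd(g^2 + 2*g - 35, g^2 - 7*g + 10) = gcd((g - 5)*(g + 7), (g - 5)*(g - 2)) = g - 5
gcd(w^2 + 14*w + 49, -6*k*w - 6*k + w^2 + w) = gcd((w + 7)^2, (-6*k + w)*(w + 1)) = 1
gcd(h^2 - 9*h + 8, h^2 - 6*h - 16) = h - 8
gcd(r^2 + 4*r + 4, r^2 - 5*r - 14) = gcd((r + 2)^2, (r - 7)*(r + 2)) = r + 2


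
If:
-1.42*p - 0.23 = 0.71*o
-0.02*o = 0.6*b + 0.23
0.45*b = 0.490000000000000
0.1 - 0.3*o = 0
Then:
No Solution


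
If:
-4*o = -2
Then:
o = 1/2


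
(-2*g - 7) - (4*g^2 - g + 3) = -4*g^2 - g - 10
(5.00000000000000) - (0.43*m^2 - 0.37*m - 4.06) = -0.43*m^2 + 0.37*m + 9.06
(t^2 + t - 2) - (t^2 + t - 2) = 0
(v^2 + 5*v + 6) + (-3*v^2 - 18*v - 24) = -2*v^2 - 13*v - 18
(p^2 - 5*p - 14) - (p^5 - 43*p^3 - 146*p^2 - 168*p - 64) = -p^5 + 43*p^3 + 147*p^2 + 163*p + 50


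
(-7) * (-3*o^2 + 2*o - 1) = 21*o^2 - 14*o + 7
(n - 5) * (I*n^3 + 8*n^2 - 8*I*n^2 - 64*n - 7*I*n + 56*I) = I*n^4 + 8*n^3 - 13*I*n^3 - 104*n^2 + 33*I*n^2 + 320*n + 91*I*n - 280*I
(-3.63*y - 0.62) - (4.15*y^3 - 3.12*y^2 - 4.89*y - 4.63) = -4.15*y^3 + 3.12*y^2 + 1.26*y + 4.01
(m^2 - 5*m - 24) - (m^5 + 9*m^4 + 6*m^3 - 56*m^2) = -m^5 - 9*m^4 - 6*m^3 + 57*m^2 - 5*m - 24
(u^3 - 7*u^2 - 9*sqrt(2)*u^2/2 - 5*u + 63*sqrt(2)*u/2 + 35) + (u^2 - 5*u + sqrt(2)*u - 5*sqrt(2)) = u^3 - 9*sqrt(2)*u^2/2 - 6*u^2 - 10*u + 65*sqrt(2)*u/2 - 5*sqrt(2) + 35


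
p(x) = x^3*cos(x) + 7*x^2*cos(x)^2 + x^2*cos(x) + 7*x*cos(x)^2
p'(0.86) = -1.44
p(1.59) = -0.12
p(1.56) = 0.07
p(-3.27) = 75.18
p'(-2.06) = -25.52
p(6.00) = 513.01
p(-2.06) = 5.49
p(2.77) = 36.51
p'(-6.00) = -41.20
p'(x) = -x^3*sin(x) - 14*x^2*sin(x)*cos(x) - x^2*sin(x) + 3*x^2*cos(x) - 14*x*sin(x)*cos(x) + 14*x*cos(x)^2 + 2*x*cos(x) + 7*cos(x)^2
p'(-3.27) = -47.17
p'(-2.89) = -72.42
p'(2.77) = 52.09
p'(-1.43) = 0.53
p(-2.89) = 51.15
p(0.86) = 5.66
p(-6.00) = 20.77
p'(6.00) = 427.28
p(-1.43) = -0.04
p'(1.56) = -6.72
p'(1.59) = -5.64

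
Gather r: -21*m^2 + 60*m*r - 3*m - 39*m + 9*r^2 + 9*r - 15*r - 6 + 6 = -21*m^2 - 42*m + 9*r^2 + r*(60*m - 6)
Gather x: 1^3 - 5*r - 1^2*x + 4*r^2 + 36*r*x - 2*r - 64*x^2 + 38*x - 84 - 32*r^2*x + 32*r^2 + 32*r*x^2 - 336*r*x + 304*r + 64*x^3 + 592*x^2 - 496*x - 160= 36*r^2 + 297*r + 64*x^3 + x^2*(32*r + 528) + x*(-32*r^2 - 300*r - 459) - 243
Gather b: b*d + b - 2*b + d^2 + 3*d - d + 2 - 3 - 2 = b*(d - 1) + d^2 + 2*d - 3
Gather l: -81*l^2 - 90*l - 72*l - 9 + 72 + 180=-81*l^2 - 162*l + 243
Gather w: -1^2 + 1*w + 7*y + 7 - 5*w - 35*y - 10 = -4*w - 28*y - 4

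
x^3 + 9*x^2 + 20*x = x*(x + 4)*(x + 5)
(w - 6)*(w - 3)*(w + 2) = w^3 - 7*w^2 + 36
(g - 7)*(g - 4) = g^2 - 11*g + 28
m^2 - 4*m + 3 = (m - 3)*(m - 1)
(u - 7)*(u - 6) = u^2 - 13*u + 42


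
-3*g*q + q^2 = q*(-3*g + q)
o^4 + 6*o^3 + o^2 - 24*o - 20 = (o - 2)*(o + 1)*(o + 2)*(o + 5)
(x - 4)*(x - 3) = x^2 - 7*x + 12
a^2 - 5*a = a*(a - 5)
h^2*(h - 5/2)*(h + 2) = h^4 - h^3/2 - 5*h^2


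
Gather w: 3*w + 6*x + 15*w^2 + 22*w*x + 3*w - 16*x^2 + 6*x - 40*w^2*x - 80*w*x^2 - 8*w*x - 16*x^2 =w^2*(15 - 40*x) + w*(-80*x^2 + 14*x + 6) - 32*x^2 + 12*x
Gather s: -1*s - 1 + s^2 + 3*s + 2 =s^2 + 2*s + 1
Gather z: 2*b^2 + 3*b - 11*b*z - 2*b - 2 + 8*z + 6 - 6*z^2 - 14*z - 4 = 2*b^2 + b - 6*z^2 + z*(-11*b - 6)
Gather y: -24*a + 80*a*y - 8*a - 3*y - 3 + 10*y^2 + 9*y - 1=-32*a + 10*y^2 + y*(80*a + 6) - 4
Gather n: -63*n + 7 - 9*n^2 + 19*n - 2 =-9*n^2 - 44*n + 5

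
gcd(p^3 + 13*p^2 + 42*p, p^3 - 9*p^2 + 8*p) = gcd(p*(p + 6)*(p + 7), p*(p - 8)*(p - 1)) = p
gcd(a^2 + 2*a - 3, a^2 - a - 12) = a + 3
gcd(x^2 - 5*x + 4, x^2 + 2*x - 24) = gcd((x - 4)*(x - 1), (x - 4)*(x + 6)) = x - 4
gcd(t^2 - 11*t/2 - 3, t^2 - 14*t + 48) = t - 6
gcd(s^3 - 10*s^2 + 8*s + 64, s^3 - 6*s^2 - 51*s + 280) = s - 8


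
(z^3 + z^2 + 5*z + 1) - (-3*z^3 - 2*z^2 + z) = 4*z^3 + 3*z^2 + 4*z + 1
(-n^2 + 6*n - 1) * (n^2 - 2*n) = -n^4 + 8*n^3 - 13*n^2 + 2*n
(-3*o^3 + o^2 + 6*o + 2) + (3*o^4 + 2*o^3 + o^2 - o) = 3*o^4 - o^3 + 2*o^2 + 5*o + 2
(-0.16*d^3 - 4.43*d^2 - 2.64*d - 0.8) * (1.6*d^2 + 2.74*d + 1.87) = -0.256*d^5 - 7.5264*d^4 - 16.6614*d^3 - 16.7977*d^2 - 7.1288*d - 1.496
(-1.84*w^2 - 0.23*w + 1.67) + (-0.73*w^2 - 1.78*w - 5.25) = -2.57*w^2 - 2.01*w - 3.58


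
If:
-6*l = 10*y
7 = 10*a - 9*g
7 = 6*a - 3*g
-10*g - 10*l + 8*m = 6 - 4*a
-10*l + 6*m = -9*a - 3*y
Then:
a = 7/4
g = 7/6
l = 475/86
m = 8501/1032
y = -285/86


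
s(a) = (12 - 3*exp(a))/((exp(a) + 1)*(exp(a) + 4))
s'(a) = -(12 - 3*exp(a))*exp(a)/((exp(a) + 1)*(exp(a) + 4)^2) - (12 - 3*exp(a))*exp(a)/((exp(a) + 1)^2*(exp(a) + 4)) - 3*exp(a)/((exp(a) + 1)*(exp(a) + 4))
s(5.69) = -0.01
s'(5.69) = 0.01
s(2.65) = -0.11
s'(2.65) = 0.04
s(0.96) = 0.17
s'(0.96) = -0.52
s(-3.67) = 2.89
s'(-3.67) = -0.11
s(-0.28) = 1.17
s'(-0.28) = -0.96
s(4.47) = -0.03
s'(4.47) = 0.03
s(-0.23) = 1.12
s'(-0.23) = -0.96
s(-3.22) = 2.83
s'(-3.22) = -0.17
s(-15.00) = 3.00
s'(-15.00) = 0.00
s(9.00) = 0.00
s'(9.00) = 0.00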